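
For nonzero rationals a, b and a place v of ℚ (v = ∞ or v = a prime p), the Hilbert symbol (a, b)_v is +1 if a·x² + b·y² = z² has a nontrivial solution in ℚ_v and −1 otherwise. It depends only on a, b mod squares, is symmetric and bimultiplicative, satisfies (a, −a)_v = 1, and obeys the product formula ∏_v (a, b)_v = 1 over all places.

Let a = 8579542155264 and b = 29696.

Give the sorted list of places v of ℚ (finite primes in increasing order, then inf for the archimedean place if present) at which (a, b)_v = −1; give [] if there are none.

Mod squares: a ≡ 1081, b ≡ 29. Check v ∈ {∞, 2, 3, 23, 29, 47}.
v=29: a=29^2·(≡3), b=29^1·(≡9) mod 29; (3|29)=-1, (9|29)=+1; (−1)^{2·1·14}·(-1)^1·(+1)^2 = -1.
v=23: a=23^1·(≡12), b=23^0·(≡3) mod 23; (12|23)=+1, (3|23)=+1; (−1)^{1·0·11}·(+1)^0·(+1)^1 = +1.
v=∞: 1081 > 0 and 29 > 0  ⇒  (a,b)_∞ = +1.
v=47: a=47^1·(≡41), b=47^0·(≡39) mod 47; (41|47)=-1, (39|47)=-1; (−1)^{1·0·23}·(-1)^0·(-1)^1 = -1.
v=2: v_2(a)=20, v_2(b)=10; units ≡ 1, 5 (mod 8); ε·ε+αω+βω = 0·0+20·1+10·0 ≡ 0  ⇒  (a,b)_2 = +1.
v=3: a=3^2·(≡1), b=3^0·(≡2) mod 3; (1|3)=+1, (2|3)=-1; (−1)^{2·0·1}·(+1)^0·(-1)^2 = +1.
|Ram(1081, 29)| = 2, even; anisotropic at {29, 47}.

[29, 47]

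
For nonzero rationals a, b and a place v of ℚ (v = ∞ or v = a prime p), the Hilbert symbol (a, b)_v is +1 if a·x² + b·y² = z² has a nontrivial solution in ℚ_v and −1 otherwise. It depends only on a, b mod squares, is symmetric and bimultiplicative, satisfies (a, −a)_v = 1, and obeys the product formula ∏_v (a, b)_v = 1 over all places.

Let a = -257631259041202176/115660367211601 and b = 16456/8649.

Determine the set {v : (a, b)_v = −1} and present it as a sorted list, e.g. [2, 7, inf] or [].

[2, 13]

Mod squares: a ≡ -1131, b ≡ 34. Check v ∈ {∞, 2, 3, 11, 13, 17, 19, 29, 31}.
v=31: a=31^-6·(≡19), b=31^-2·(≡27) mod 31; (19|31)=+1, (27|31)=-1; (−1)^{-6·-2·15}·(+1)^-2·(-1)^-6 = +1.
v=3: a=3^3·(≡1), b=3^-2·(≡1) mod 3; (1|3)=+1, (1|3)=+1; (−1)^{3·-2·1}·(+1)^-2·(+1)^3 = +1.
v=29: a=29^1·(≡18), b=29^0·(≡6) mod 29; (18|29)=-1, (6|29)=+1; (−1)^{1·0·14}·(-1)^0·(+1)^1 = +1.
v=17: a=17^6·(≡15), b=17^1·(≡13) mod 17; (15|17)=+1, (13|17)=+1; (−1)^{6·1·8}·(+1)^1·(+1)^6 = +1.
v=∞: -1131 < 0 and 34 > 0  ⇒  (a,b)_∞ = +1.
v=11: a=11^0·(≡8), b=11^2·(≡5) mod 11; (8|11)=-1, (5|11)=+1; (−1)^{0·2·5}·(-1)^2·(+1)^0 = +1.
v=19: a=19^-4·(≡7), b=19^0·(≡10) mod 19; (7|19)=+1, (10|19)=-1; (−1)^{-4·0·9}·(+1)^0·(-1)^-4 = +1.
v=2: v_2(a)=20, v_2(b)=3; units ≡ 5, 1 (mod 8); ε·ε+αω+βω = 0·0+20·0+3·1 ≡ 1  ⇒  (a,b)_2 = -1.
v=13: a=13^1·(≡3), b=13^0·(≡6) mod 13; (3|13)=+1, (6|13)=-1; (−1)^{1·0·6}·(+1)^0·(-1)^1 = -1.
Ram(-1131, 34) = {2, 13}; no ℚ_2-point on the conic.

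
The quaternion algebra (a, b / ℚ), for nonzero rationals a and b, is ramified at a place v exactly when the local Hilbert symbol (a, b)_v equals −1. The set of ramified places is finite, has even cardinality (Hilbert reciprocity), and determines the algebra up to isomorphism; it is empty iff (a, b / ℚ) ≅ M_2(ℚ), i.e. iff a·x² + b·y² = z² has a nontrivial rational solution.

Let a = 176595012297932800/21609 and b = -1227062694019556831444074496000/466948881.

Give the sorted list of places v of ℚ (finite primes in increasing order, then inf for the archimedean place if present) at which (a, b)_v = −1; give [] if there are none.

[5, 11, 13, 17]

Mod squares: a ≡ 16687, b ≡ -25415. Check v ∈ {∞, 2, 3, 5, 7, 11, 13, 17, 23, 37, 41}.
v=3: a=3^-2·(≡1), b=3^-4·(≡1) mod 3; (1|3)=+1, (1|3)=+1; (−1)^{-2·-4·1}·(+1)^-4·(+1)^-2 = +1.
v=∞: 16687 > 0 and -25415 < 0  ⇒  (a,b)_∞ = +1.
v=13: a=13^2·(≡11), b=13^3·(≡7) mod 13; (11|13)=-1, (7|13)=-1; (−1)^{2·3·6}·(-1)^3·(-1)^2 = -1.
v=17: a=17^2·(≡14), b=17^3·(≡9) mod 17; (14|17)=-1, (9|17)=+1; (−1)^{2·3·8}·(-1)^3·(+1)^2 = -1.
v=5: a=5^2·(≡3), b=5^3·(≡2) mod 5; (3|5)=-1, (2|5)=-1; (−1)^{2·3·2}·(-1)^3·(-1)^2 = -1.
v=37: a=37^1·(≡30), b=37^2·(≡3) mod 37; (30|37)=+1, (3|37)=+1; (−1)^{1·2·18}·(+1)^2·(+1)^1 = +1.
v=11: a=11^1·(≡8), b=11^2·(≡7) mod 11; (8|11)=-1, (7|11)=-1; (−1)^{1·2·5}·(-1)^2·(-1)^1 = -1.
v=41: a=41^1·(≡26), b=41^2·(≡4) mod 41; (26|41)=-1, (4|41)=+1; (−1)^{1·2·20}·(-1)^2·(+1)^1 = +1.
v=23: a=23^2·(≡8), b=23^3·(≡5) mod 23; (8|23)=+1, (5|23)=-1; (−1)^{2·3·11}·(+1)^3·(-1)^2 = +1.
v=7: a=7^-4·(≡6), b=7^-8·(≡4) mod 7; (6|7)=-1, (4|7)=+1; (−1)^{-4·-8·3}·(-1)^-8·(+1)^-4 = +1.
v=2: v_2(a)=14, v_2(b)=28; units ≡ 7, 1 (mod 8); ε·ε+αω+βω = 1·0+14·0+28·0 ≡ 0  ⇒  (a,b)_2 = +1.
(16687, -25415 / ℚ) ramifies at {5, 11, 13, 17}: a division algebra.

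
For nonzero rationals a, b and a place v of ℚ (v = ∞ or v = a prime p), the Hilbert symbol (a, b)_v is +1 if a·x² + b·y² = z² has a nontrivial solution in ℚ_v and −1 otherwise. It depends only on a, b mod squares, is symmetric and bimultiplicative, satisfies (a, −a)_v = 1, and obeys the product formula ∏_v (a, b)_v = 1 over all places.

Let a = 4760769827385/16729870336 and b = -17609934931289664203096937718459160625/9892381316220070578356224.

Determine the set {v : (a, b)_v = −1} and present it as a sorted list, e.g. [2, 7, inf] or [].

Mod squares: a ≡ 1265, b ≡ -17. Check v ∈ {∞, 2, 3, 5, 11, 13, 17, 23, 43, 47}.
v=47: a=47^-2·(≡15), b=47^-6·(≡35) mod 47; (15|47)=-1, (35|47)=-1; (−1)^{-2·-6·23}·(-1)^-6·(-1)^-2 = +1.
v=2: v_2(a)=-12, v_2(b)=-28; units ≡ 1, 7 (mod 8); ε·ε+αω+βω = 0·1+-12·0+-28·0 ≡ 0  ⇒  (a,b)_2 = +1.
v=∞: 1265 > 0 and -17 < 0  ⇒  (a,b)_∞ = +1.
v=13: a=13^4·(≡3), b=13^12·(≡10) mod 13; (3|13)=+1, (10|13)=+1; (−1)^{4·12·6}·(+1)^12·(+1)^4 = +1.
v=5: a=5^1·(≡2), b=5^4·(≡2) mod 5; (2|5)=-1, (2|5)=-1; (−1)^{1·4·2}·(-1)^4·(-1)^1 = -1.
v=43: a=43^-2·(≡22), b=43^-4·(≡26) mod 43; (22|43)=-1, (26|43)=-1; (−1)^{-2·-4·21}·(-1)^-4·(-1)^-2 = +1.
v=23: a=23^1·(≡18), b=23^4·(≡1) mod 23; (18|23)=+1, (1|23)=+1; (−1)^{1·4·11}·(+1)^4·(+1)^1 = +1.
v=17: a=17^0·(≡5), b=17^1·(≡16) mod 17; (5|17)=-1, (16|17)=+1; (−1)^{0·1·8}·(-1)^1·(+1)^0 = -1.
v=11: a=11^5·(≡9), b=11^12·(≡3) mod 11; (9|11)=+1, (3|11)=+1; (−1)^{5·12·5}·(+1)^12·(+1)^5 = +1.
v=3: a=3^2·(≡2), b=3^4·(≡1) mod 3; (2|3)=-1, (1|3)=+1; (−1)^{2·4·1}·(-1)^4·(+1)^2 = +1.
(1265, -17 / ℚ) ramifies at {5, 17}: a division algebra.

[5, 17]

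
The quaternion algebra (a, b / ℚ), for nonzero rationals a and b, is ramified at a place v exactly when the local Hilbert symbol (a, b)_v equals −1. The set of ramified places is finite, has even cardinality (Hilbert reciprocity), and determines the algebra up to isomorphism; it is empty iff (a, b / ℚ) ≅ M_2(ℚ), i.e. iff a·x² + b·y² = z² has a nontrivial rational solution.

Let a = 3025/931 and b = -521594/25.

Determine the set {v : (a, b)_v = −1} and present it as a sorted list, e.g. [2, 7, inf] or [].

Mod squares: a ≡ 19, b ≡ -986. Check v ∈ {∞, 2, 5, 7, 11, 17, 19, 23, 29}.
v=11: a=11^2·(≡2), b=11^0·(≡5) mod 11; (2|11)=-1, (5|11)=+1; (−1)^{2·0·5}·(-1)^0·(+1)^2 = +1.
v=23: a=23^0·(≡22), b=23^2·(≡13) mod 23; (22|23)=-1, (13|23)=+1; (−1)^{0·2·11}·(-1)^2·(+1)^0 = +1.
v=7: a=7^-2·(≡3), b=7^0·(≡1) mod 7; (3|7)=-1, (1|7)=+1; (−1)^{-2·0·3}·(-1)^0·(+1)^-2 = +1.
v=5: a=5^2·(≡1), b=5^-2·(≡1) mod 5; (1|5)=+1, (1|5)=+1; (−1)^{2·-2·2}·(+1)^-2·(+1)^2 = +1.
v=19: a=19^-1·(≡9), b=19^0·(≡18) mod 19; (9|19)=+1, (18|19)=-1; (−1)^{-1·0·9}·(+1)^0·(-1)^-1 = -1.
v=∞: 19 > 0 and -986 < 0  ⇒  (a,b)_∞ = +1.
v=2: v_2(a)=0, v_2(b)=1; units ≡ 3, 3 (mod 8); ε·ε+αω+βω = 1·1+0·1+1·1 ≡ 0  ⇒  (a,b)_2 = +1.
v=17: a=17^0·(≡13), b=17^1·(≡11) mod 17; (13|17)=+1, (11|17)=-1; (−1)^{0·1·8}·(+1)^1·(-1)^0 = +1.
v=29: a=29^0·(≡3), b=29^1·(≡16) mod 29; (3|29)=-1, (16|29)=+1; (−1)^{0·1·14}·(-1)^1·(+1)^0 = -1.
|Ram(19, -986)| = 2, even; anisotropic at {19, 29}.

[19, 29]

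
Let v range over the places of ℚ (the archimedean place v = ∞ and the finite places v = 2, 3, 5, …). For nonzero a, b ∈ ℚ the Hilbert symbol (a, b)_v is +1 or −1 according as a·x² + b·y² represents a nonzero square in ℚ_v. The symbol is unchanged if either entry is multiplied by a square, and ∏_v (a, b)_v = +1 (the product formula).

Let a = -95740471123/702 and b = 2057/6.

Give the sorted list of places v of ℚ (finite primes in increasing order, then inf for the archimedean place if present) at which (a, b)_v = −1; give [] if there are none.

Mod squares: a ≡ -14586, b ≡ 102. Check v ∈ {∞, 2, 3, 11, 13, 17}.
v=17: a=17^3·(≡13), b=17^1·(≡6) mod 17; (13|17)=+1, (6|17)=-1; (−1)^{3·1·8}·(+1)^1·(-1)^3 = -1.
v=13: a=13^-1·(≡1), b=13^0·(≡7) mod 13; (1|13)=+1, (7|13)=-1; (−1)^{-1·0·6}·(+1)^0·(-1)^-1 = -1.
v=2: v_2(a)=-1, v_2(b)=-1; units ≡ 3, 3 (mod 8); ε·ε+αω+βω = 1·1+-1·1+-1·1 ≡ 1  ⇒  (a,b)_2 = -1.
v=∞: -14586 < 0 and 102 > 0  ⇒  (a,b)_∞ = +1.
v=3: a=3^-3·(≡1), b=3^-1·(≡1) mod 3; (1|3)=+1, (1|3)=+1; (−1)^{-3·-1·1}·(+1)^-1·(+1)^-3 = -1.
v=11: a=11^7·(≡9), b=11^2·(≡1) mod 11; (9|11)=+1, (1|11)=+1; (−1)^{7·2·5}·(+1)^2·(+1)^7 = +1.
|Ram(-14586, 102)| = 4, even; anisotropic at {2, 3, 13, 17}.

[2, 3, 13, 17]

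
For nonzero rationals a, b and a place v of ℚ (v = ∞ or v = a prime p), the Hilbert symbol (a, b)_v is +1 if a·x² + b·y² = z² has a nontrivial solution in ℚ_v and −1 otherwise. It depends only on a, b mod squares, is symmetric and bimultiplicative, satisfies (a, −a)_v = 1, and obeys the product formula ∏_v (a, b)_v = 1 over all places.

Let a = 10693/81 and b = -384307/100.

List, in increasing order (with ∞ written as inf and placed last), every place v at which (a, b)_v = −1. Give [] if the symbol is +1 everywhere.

[23, 31]

(a, b) ≡ (37, -7843) mod (ℚ^×)²; places V = {2, 3, 5, 7, 11, 17, 23, 31, 37, ∞}.
(a,b)_5: α=0, u≡3; β=-2, v≡2 (mod 5); (3|5)=-1, (2|5)=-1; sign (−1)^0·-1^-2·-1^0 = +1.
(a,b)_3: α=-4, u≡1; β=0, v≡2 (mod 3); (1|3)=+1, (2|3)=-1; sign (−1)^0·+1^0·-1^-4 = +1.
(a,b)_2: α=0, β=-2; u≡5, v≡5 (mod 8); ε(u)ε(v)=0·0, αω(v)=0·1, βω(u)=-2·1; sum ≡ 0  ⇒  +1.
(a,b)_17: α=2, u≡12; β=0, v≡11 (mod 17); (12|17)=-1, (11|17)=-1; sign (−1)^0·-1^0·-1^2 = +1.
(a,b)_11: α=0, u≡3; β=1, v≡10 (mod 11); (3|11)=+1, (10|11)=-1; sign (−1)^0·+1^1·-1^0 = +1.
(a,b)_23: α=0, u≡19; β=1, v≡13 (mod 23); (19|23)=-1, (13|23)=+1; sign (−1)^0·-1^1·+1^0 = -1.
(a,b)_37: α=1, u≡36; β=0, v≡9 (mod 37); (36|37)=+1, (9|37)=+1; sign (−1)^0·+1^0·+1^1 = +1.
(a,b)_7: α=0, u≡1; β=2, v≡2 (mod 7); (1|7)=+1, (2|7)=+1; sign (−1)^0·+1^2·+1^0 = +1.
(a,b)_31: α=0, u≡26; β=1, v≡27 (mod 31); (26|31)=-1, (27|31)=-1; sign (−1)^0·-1^1·-1^0 = -1.
(a,b)_∞: sgn(37)=+, sgn(-7843)=−, so +1.
|Ram(37, -7843)| = 2, even; anisotropic at {23, 31}.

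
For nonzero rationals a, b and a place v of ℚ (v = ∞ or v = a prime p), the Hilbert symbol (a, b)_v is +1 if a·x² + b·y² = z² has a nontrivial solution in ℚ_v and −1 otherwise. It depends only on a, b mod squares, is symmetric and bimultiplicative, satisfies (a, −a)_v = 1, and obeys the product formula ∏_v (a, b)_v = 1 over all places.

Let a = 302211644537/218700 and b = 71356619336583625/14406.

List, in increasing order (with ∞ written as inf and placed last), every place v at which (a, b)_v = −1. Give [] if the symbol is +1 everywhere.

[3, 11]

Mod squares: a ≡ 51, b ≡ 10230. Check v ∈ {∞, 2, 3, 5, 7, 11, 17, 23, 31, 37}.
v=37: a=37^0·(≡17), b=37^2·(≡24) mod 37; (17|37)=-1, (24|37)=-1; (−1)^{0·2·18}·(-1)^2·(-1)^0 = +1.
v=11: a=11^2·(≡8), b=11^5·(≡2) mod 11; (8|11)=-1, (2|11)=-1; (−1)^{2·5·5}·(-1)^5·(-1)^2 = -1.
v=2: v_2(a)=-2, v_2(b)=-1; units ≡ 3, 3 (mod 8); ε·ε+αω+βω = 1·1+-2·1+-1·1 ≡ 0  ⇒  (a,b)_2 = +1.
v=3: a=3^-7·(≡2), b=3^-1·(≡2) mod 3; (2|3)=-1, (2|3)=-1; (−1)^{-7·-1·1}·(-1)^-1·(-1)^-7 = -1.
v=∞: 51 > 0 and 10230 > 0  ⇒  (a,b)_∞ = +1.
v=23: a=23^2·(≡14), b=23^0·(≡16) mod 23; (14|23)=-1, (16|23)=+1; (−1)^{2·0·11}·(-1)^0·(+1)^2 = +1.
v=31: a=31^2·(≡18), b=31^1·(≡18) mod 31; (18|31)=+1, (18|31)=+1; (−1)^{2·1·15}·(+1)^1·(+1)^2 = +1.
v=5: a=5^-2·(≡4), b=5^3·(≡4) mod 5; (4|5)=+1, (4|5)=+1; (−1)^{-2·3·2}·(+1)^3·(+1)^-2 = +1.
v=17: a=17^3·(≡3), b=17^4·(≡9) mod 17; (3|17)=-1, (9|17)=+1; (−1)^{3·4·8}·(-1)^4·(+1)^3 = +1.
v=7: a=7^0·(≡2), b=7^-4·(≡5) mod 7; (2|7)=+1, (5|7)=-1; (−1)^{0·-4·3}·(+1)^-4·(-1)^0 = +1.
Ram(51, 10230) = {3, 11}; no ℚ_3-point on the conic.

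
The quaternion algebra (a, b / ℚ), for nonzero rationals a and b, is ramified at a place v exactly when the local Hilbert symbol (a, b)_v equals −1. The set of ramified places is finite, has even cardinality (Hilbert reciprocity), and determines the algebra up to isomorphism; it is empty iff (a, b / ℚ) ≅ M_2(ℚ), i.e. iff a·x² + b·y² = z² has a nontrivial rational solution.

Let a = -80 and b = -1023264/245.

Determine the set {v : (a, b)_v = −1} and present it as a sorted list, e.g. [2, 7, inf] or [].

[11, 17, 19, inf]

(a, b) ≡ (-5, -35530) mod (ℚ^×)²; places V = {2, 3, 5, 7, 11, 17, 19, ∞}.
(a,b)_17: α=0, u≡5; β=1, v≡8 (mod 17); (5|17)=-1, (8|17)=+1; sign (−1)^0·-1^1·+1^0 = -1.
(a,b)_5: α=1, u≡4; β=-1, v≡4 (mod 5); (4|5)=+1, (4|5)=+1; sign (−1)^0·+1^-1·+1^1 = +1.
(a,b)_7: α=0, u≡4; β=-2, v≡2 (mod 7); (4|7)=+1, (2|7)=+1; sign (−1)^0·+1^-2·+1^0 = +1.
(a,b)_3: α=0, u≡1; β=2, v≡2 (mod 3); (1|3)=+1, (2|3)=-1; sign (−1)^0·+1^2·-1^0 = +1.
(a,b)_19: α=0, u≡15; β=1, v≡5 (mod 19); (15|19)=-1, (5|19)=+1; sign (−1)^0·-1^1·+1^0 = -1.
(a,b)_11: α=0, u≡8; β=1, v≡1 (mod 11); (8|11)=-1, (1|11)=+1; sign (−1)^0·-1^1·+1^0 = -1.
(a,b)_2: α=4, β=5; u≡3, v≡3 (mod 8); ε(u)ε(v)=1·1, αω(v)=4·1, βω(u)=5·1; sum ≡ 0  ⇒  +1.
(a,b)_∞: sgn(-5)=−, sgn(-35530)=−, so -1.
Ram(-5, -35530) = {11, 17, 19, ∞}; no ℚ_11-point on the conic.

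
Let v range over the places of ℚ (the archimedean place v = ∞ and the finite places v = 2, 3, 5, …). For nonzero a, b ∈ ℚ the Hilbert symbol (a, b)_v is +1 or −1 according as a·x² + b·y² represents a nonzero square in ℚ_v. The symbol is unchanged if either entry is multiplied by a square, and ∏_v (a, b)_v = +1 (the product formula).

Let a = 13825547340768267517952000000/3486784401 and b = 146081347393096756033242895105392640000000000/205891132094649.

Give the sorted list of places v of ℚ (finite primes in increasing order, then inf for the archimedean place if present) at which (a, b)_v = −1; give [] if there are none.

[2, 31]

(a, b) ≡ (323, 1043119) mod (ℚ^×)²; places V = {2, 3, 5, 7, 11, 17, 19, 23, 31, ∞}.
(a,b)_∞: sgn(323)=+, sgn(1043119)=+, so +1.
(a,b)_3: α=-20, u≡2; β=-30, v≡1 (mod 3); (2|3)=-1, (1|3)=+1; sign (−1)^0·-1^-30·+1^-20 = +1.
(a,b)_2: α=20, β=30; u≡3, v≡7 (mod 8); ε(u)ε(v)=1·1, αω(v)=20·0, βω(u)=30·1; sum ≡ 1  ⇒  -1.
(a,b)_19: α=3, u≡6; β=5, v≡12 (mod 19); (6|19)=+1, (12|19)=-1; sign (−1)^1·+1^5·-1^3 = +1.
(a,b)_23: α=2, u≡9; β=3, v≡20 (mod 23); (9|23)=+1, (20|23)=-1; sign (−1)^0·+1^3·-1^2 = +1.
(a,b)_5: α=6, u≡3; β=10, v≡4 (mod 5); (3|5)=-1, (4|5)=+1; sign (−1)^0·-1^10·+1^6 = +1.
(a,b)_7: α=6, u≡2; β=9, v≡2 (mod 7); (2|7)=+1, (2|7)=+1; sign (−1)^0·+1^9·+1^6 = +1.
(a,b)_31: α=2, u≡23; β=3, v≡16 (mod 31); (23|31)=-1, (16|31)=+1; sign (−1)^0·-1^3·+1^2 = -1.
(a,b)_11: α=2, u≡9; β=3, v≡5 (mod 11); (9|11)=+1, (5|11)=+1; sign (−1)^0·+1^3·+1^2 = +1.
(a,b)_17: α=1, u≡4; β=2, v≡2 (mod 17); (4|17)=+1, (2|17)=+1; sign (−1)^0·+1^2·+1^1 = +1.
(323, 1043119 / ℚ) ramifies at {2, 31}: a division algebra.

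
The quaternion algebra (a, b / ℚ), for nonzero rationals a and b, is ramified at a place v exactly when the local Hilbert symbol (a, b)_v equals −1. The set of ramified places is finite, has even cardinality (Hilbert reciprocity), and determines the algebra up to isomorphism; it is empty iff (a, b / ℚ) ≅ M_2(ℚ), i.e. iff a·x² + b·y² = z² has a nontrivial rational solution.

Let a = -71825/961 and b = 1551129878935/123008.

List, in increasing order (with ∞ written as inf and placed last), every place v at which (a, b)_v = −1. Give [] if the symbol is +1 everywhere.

[2, 5]

(a, b) ≡ (-17, 15470) mod (ℚ^×)²; places V = {2, 5, 7, 13, 17, 31, ∞}.
(a,b)_2: α=0, β=-7; u≡7, v≡7 (mod 8); ε(u)ε(v)=1·1, αω(v)=0·0, βω(u)=-7·0; sum ≡ 1  ⇒  -1.
(a,b)_∞: sgn(-17)=−, sgn(15470)=+, so +1.
(a,b)_31: α=-2, u≡2; β=-2, v≡20 (mod 31); (2|31)=+1, (20|31)=+1; sign (−1)^0·+1^-2·+1^-2 = +1.
(a,b)_7: α=0, u≡1; β=5, v≡6 (mod 7); (1|7)=+1, (6|7)=-1; sign (−1)^0·+1^5·-1^0 = +1.
(a,b)_5: α=2, u≡2; β=1, v≡4 (mod 5); (2|5)=-1, (4|5)=+1; sign (−1)^0·-1^1·+1^2 = -1.
(a,b)_13: α=2, u≡9; β=1, v≡2 (mod 13); (9|13)=+1, (2|13)=-1; sign (−1)^0·+1^1·-1^2 = +1.
(a,b)_17: α=1, u≡16; β=5, v≡4 (mod 17); (16|17)=+1, (4|17)=+1; sign (−1)^0·+1^5·+1^1 = +1.
|Ram(-17, 15470)| = 2, even; anisotropic at {2, 5}.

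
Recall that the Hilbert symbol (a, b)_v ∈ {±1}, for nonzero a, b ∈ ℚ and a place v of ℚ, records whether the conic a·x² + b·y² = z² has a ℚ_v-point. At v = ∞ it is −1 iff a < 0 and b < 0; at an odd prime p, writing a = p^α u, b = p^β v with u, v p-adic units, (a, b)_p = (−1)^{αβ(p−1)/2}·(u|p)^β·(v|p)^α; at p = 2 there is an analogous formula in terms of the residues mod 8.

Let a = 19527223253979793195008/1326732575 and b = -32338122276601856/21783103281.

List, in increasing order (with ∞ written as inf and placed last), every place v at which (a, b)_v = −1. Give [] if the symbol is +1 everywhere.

(a, b) ≡ (4500939, -779) mod (ℚ^×)²; places V = {2, 3, 5, 7, 11, 13, 19, 23, 31, 37, 41, 43, ∞}.
(a,b)_43: α=1, u≡24; β=0, v≡6 (mod 43); (24|43)=+1, (6|43)=+1; sign (−1)^0·+1^0·+1^1 = +1.
(a,b)_23: α=-1, u≡3; β=-4, v≡16 (mod 23); (3|23)=+1, (16|23)=+1; sign (−1)^0·+1^-4·+1^-1 = +1.
(a,b)_31: α=-2, u≡9; β=-2, v≡13 (mod 31); (9|31)=+1, (13|31)=-1; sign (−1)^0·+1^-2·-1^-2 = +1.
(a,b)_7: α=-4, u≡2; β=0, v≡3 (mod 7); (2|7)=+1, (3|7)=-1; sign (−1)^0·+1^0·-1^-4 = +1.
(a,b)_3: α=5, u≡1; β=-4, v≡1 (mod 3); (1|3)=+1, (1|3)=+1; sign (−1)^0·+1^-4·+1^5 = +1.
(a,b)_2: α=24, β=24; u≡3, v≡5 (mod 8); ε(u)ε(v)=1·0, αω(v)=24·1, βω(u)=24·1; sum ≡ 0  ⇒  +1.
(a,b)_5: α=-2, u≡1; β=0, v≡4 (mod 5); (1|5)=+1, (4|5)=+1; sign (−1)^0·+1^0·+1^-2 = +1.
(a,b)_41: α=3, u≡19; β=1, v≡12 (mod 41); (19|41)=-1, (12|41)=-1; sign (−1)^0·-1^1·-1^3 = +1.
(a,b)_19: α=2, u≡10; β=1, v≡6 (mod 19); (10|19)=-1, (6|19)=+1; sign (−1)^0·-1^1·+1^2 = -1.
(a,b)_37: α=1, u≡4; β=0, v≡8 (mod 37); (4|37)=+1, (8|37)=-1; sign (−1)^0·+1^0·-1^1 = -1.
(a,b)_13: α=0, u≡4; β=2, v≡4 (mod 13); (4|13)=+1, (4|13)=+1; sign (−1)^0·+1^2·+1^0 = +1.
(a,b)_∞: sgn(4500939)=+, sgn(-779)=−, so +1.
(a,b)_11: α=2, u≡3; β=4, v≡8 (mod 11); (3|11)=+1, (8|11)=-1; sign (−1)^0·+1^4·-1^2 = +1.
Ram(4500939, -779) = {19, 37}; no ℚ_19-point on the conic.

[19, 37]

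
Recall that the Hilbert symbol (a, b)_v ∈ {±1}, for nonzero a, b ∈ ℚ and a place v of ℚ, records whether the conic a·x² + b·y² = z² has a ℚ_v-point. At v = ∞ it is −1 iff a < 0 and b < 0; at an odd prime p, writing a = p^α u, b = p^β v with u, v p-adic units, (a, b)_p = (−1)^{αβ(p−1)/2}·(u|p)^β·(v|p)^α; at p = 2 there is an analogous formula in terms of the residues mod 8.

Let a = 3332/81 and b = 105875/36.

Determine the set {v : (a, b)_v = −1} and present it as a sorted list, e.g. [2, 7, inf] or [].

[5, 7]

Mod squares: a ≡ 17, b ≡ 35. Check v ∈ {∞, 2, 3, 5, 7, 11, 17}.
v=3: a=3^-4·(≡2), b=3^-2·(≡2) mod 3; (2|3)=-1, (2|3)=-1; (−1)^{-4·-2·1}·(-1)^-2·(-1)^-4 = +1.
v=5: a=5^0·(≡2), b=5^3·(≡2) mod 5; (2|5)=-1, (2|5)=-1; (−1)^{0·3·2}·(-1)^3·(-1)^0 = -1.
v=2: v_2(a)=2, v_2(b)=-2; units ≡ 1, 3 (mod 8); ε·ε+αω+βω = 0·1+2·1+-2·0 ≡ 0  ⇒  (a,b)_2 = +1.
v=17: a=17^1·(≡2), b=17^0·(≡8) mod 17; (2|17)=+1, (8|17)=+1; (−1)^{1·0·8}·(+1)^0·(+1)^1 = +1.
v=7: a=7^2·(≡3), b=7^1·(≡5) mod 7; (3|7)=-1, (5|7)=-1; (−1)^{2·1·3}·(-1)^1·(-1)^2 = -1.
v=∞: 17 > 0 and 35 > 0  ⇒  (a,b)_∞ = +1.
v=11: a=11^0·(≡8), b=11^2·(≡2) mod 11; (8|11)=-1, (2|11)=-1; (−1)^{0·2·5}·(-1)^2·(-1)^0 = +1.
|Ram(17, 35)| = 2, even; anisotropic at {5, 7}.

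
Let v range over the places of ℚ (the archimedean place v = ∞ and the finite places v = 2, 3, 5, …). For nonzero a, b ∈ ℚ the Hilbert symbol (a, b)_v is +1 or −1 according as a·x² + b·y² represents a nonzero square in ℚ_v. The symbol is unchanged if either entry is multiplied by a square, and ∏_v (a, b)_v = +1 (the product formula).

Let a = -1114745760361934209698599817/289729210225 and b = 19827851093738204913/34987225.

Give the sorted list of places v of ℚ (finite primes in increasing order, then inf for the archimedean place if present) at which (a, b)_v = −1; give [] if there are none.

[19, 41]

Mod squares: a ≡ -3553, b ≡ 697. Check v ∈ {∞, 2, 3, 5, 7, 11, 13, 17, 19, 41}.
v=11: a=11^3·(≡2), b=11^2·(≡4) mod 11; (2|11)=-1, (4|11)=+1; (−1)^{3·2·5}·(-1)^2·(+1)^3 = +1.
v=2: v_2(a)=0, v_2(b)=0; units ≡ 7, 1 (mod 8); ε·ε+αω+βω = 1·0+0·0+0·0 ≡ 0  ⇒  (a,b)_2 = +1.
v=41: a=41^4·(≡24), b=41^3·(≡6) mod 41; (24|41)=-1, (6|41)=-1; (−1)^{4·3·20}·(-1)^3·(-1)^4 = -1.
v=∞: -3553 < 0 and 697 > 0  ⇒  (a,b)_∞ = +1.
v=5: a=5^-2·(≡2), b=5^-2·(≡2) mod 5; (2|5)=-1, (2|5)=-1; (−1)^{-2·-2·2}·(-1)^-2·(-1)^-2 = +1.
v=7: a=7^-4·(≡5), b=7^-2·(≡1) mod 7; (5|7)=-1, (1|7)=+1; (−1)^{-4·-2·3}·(-1)^-2·(+1)^-4 = +1.
v=3: a=3^26·(≡2), b=3^18·(≡1) mod 3; (2|3)=-1, (1|3)=+1; (−1)^{26·18·1}·(-1)^18·(+1)^26 = +1.
v=13: a=13^-6·(≡12), b=13^-4·(≡2) mod 13; (12|13)=+1, (2|13)=-1; (−1)^{-6·-4·6}·(+1)^-4·(-1)^-6 = +1.
v=17: a=17^1·(≡6), b=17^1·(≡12) mod 17; (6|17)=-1, (12|17)=-1; (−1)^{1·1·8}·(-1)^1·(-1)^1 = +1.
v=19: a=19^3·(≡10), b=19^2·(≡18) mod 19; (10|19)=-1, (18|19)=-1; (−1)^{3·2·9}·(-1)^2·(-1)^3 = -1.
(-3553, 697 / ℚ) ramifies at {19, 41}: a division algebra.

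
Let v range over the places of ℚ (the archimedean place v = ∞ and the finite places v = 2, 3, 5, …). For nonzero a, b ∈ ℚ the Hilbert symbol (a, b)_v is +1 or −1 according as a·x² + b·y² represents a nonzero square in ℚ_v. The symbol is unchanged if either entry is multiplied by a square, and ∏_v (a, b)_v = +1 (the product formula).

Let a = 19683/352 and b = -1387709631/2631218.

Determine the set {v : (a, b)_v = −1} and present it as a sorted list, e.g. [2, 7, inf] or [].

(a, b) ≡ (66, -462) mod (ℚ^×)²; places V = {2, 3, 7, 11, 19, 31, 37, 43, ∞}.
(a,b)_2: α=-5, β=-1; u≡1, v≡1 (mod 8); ε(u)ε(v)=0·0, αω(v)=-5·0, βω(u)=-1·0; sum ≡ 0  ⇒  +1.
(a,b)_3: α=9, u≡1; β=3, v≡2 (mod 3); (1|3)=+1, (2|3)=-1; sign (−1)^1·+1^3·-1^9 = +1.
(a,b)_∞: sgn(66)=+, sgn(-462)=−, so +1.
(a,b)_7: α=0, u≡3; β=1, v≡1 (mod 7); (3|7)=-1, (1|7)=+1; sign (−1)^0·-1^1·+1^0 = -1.
(a,b)_11: α=-1, u≡7; β=1, v≡10 (mod 11); (7|11)=-1, (10|11)=-1; sign (−1)^1·-1^1·-1^-1 = -1.
(a,b)_31: α=0, u≡28; β=-2, v≡13 (mod 31); (28|31)=+1, (13|31)=-1; sign (−1)^0·+1^-2·-1^0 = +1.
(a,b)_43: α=0, u≡4; β=2, v≡35 (mod 43); (4|43)=+1, (35|43)=+1; sign (−1)^0·+1^2·+1^0 = +1.
(a,b)_37: α=0, u≡35; β=-2, v≡13 (mod 37); (35|37)=-1, (13|37)=-1; sign (−1)^0·-1^-2·-1^0 = +1.
(a,b)_19: α=0, u≡17; β=2, v≡3 (mod 19); (17|19)=+1, (3|19)=-1; sign (−1)^0·+1^2·-1^0 = +1.
Ram(66, -462) = {7, 11}; no ℚ_7-point on the conic.

[7, 11]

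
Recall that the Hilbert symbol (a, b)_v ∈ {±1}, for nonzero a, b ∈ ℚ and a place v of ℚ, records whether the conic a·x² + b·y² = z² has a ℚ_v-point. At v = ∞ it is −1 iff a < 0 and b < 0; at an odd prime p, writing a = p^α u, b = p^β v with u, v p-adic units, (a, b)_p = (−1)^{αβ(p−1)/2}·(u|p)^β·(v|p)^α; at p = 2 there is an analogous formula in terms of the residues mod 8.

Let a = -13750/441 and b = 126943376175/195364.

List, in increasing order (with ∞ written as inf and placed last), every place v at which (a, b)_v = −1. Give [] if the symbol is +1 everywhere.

(a, b) ≡ (-22, 1463) mod (ℚ^×)²; places V = {2, 3, 5, 7, 11, 13, 17, 19, 23, ∞}.
(a,b)_7: α=-2, u≡6; β=1, v≡3 (mod 7); (6|7)=-1, (3|7)=-1; sign (−1)^0·-1^1·-1^-2 = -1.
(a,b)_∞: sgn(-22)=−, sgn(1463)=+, so +1.
(a,b)_2: α=1, β=-2; u≡5, v≡7 (mod 8); ε(u)ε(v)=0·1, αω(v)=1·0, βω(u)=-2·1; sum ≡ 0  ⇒  +1.
(a,b)_23: α=0, u≡1; β=2, v≡15 (mod 23); (1|23)=+1, (15|23)=-1; sign (−1)^0·+1^2·-1^0 = +1.
(a,b)_13: α=0, u≡9; β=-2, v≡8 (mod 13); (9|13)=+1, (8|13)=-1; sign (−1)^0·+1^-2·-1^0 = +1.
(a,b)_5: α=4, u≡3; β=2, v≡3 (mod 5); (3|5)=-1, (3|5)=-1; sign (−1)^0·-1^2·-1^4 = +1.
(a,b)_11: α=1, u≡4; β=1, v≡1 (mod 11); (4|11)=+1, (1|11)=+1; sign (−1)^1·+1^1·+1^1 = -1.
(a,b)_17: α=0, u≡14; β=-2, v≡4 (mod 17); (14|17)=-1, (4|17)=+1; sign (−1)^0·-1^-2·+1^0 = +1.
(a,b)_3: α=-2, u≡2; β=8, v≡2 (mod 3); (2|3)=-1, (2|3)=-1; sign (−1)^0·-1^8·-1^-2 = +1.
(a,b)_19: α=0, u≡11; β=1, v≡1 (mod 19); (11|19)=+1, (1|19)=+1; sign (−1)^0·+1^1·+1^0 = +1.
|Ram(-22, 1463)| = 2, even; anisotropic at {7, 11}.

[7, 11]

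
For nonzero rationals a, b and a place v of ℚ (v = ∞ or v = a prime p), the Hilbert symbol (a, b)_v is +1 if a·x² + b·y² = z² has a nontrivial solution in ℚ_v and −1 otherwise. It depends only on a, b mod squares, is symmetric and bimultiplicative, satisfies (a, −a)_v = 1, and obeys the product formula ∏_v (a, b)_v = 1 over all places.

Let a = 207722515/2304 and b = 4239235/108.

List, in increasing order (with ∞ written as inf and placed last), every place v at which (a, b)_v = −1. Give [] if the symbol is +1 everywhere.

(a, b) ≡ (715, 2145) mod (ℚ^×)²; places V = {2, 3, 5, 7, 11, 13, ∞}.
(a,b)_3: α=-2, u≡1; β=-3, v≡1 (mod 3); (1|3)=+1, (1|3)=+1; sign (−1)^0·+1^-3·+1^-2 = +1.
(a,b)_13: α=1, u≡10; β=1, v≡4 (mod 13); (10|13)=+1, (4|13)=+1; sign (−1)^0·+1^1·+1^1 = +1.
(a,b)_5: α=1, u≡2; β=1, v≡4 (mod 5); (2|5)=-1, (4|5)=+1; sign (−1)^0·-1^1·+1^1 = -1.
(a,b)_∞: sgn(715)=+, sgn(2145)=+, so +1.
(a,b)_2: α=-8, β=-2; u≡3, v≡1 (mod 8); ε(u)ε(v)=1·0, αω(v)=-8·0, βω(u)=-2·1; sum ≡ 0  ⇒  +1.
(a,b)_7: α=4, u≡2; β=2, v≡3 (mod 7); (2|7)=+1, (3|7)=-1; sign (−1)^0·+1^2·-1^4 = +1.
(a,b)_11: α=3, u≡6; β=3, v≡8 (mod 11); (6|11)=-1, (8|11)=-1; sign (−1)^1·-1^3·-1^3 = -1.
|Ram(715, 2145)| = 2, even; anisotropic at {5, 11}.

[5, 11]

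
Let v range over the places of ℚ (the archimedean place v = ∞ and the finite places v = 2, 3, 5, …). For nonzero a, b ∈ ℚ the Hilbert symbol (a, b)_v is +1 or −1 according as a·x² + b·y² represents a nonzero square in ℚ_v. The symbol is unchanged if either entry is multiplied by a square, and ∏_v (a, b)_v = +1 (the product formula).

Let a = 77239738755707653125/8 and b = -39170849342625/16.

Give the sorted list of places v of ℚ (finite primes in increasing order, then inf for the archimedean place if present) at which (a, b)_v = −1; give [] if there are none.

[3, 5]

Mod squares: a ≡ 10010, b ≡ -2145. Check v ∈ {∞, 2, 3, 5, 7, 11, 13}.
v=∞: 10010 > 0 and -2145 < 0  ⇒  (a,b)_∞ = +1.
v=7: a=7^1·(≡4), b=7^2·(≡2) mod 7; (4|7)=+1, (2|7)=+1; (−1)^{1·2·3}·(+1)^2·(+1)^1 = +1.
v=5: a=5^5·(≡3), b=5^3·(≡4) mod 5; (3|5)=-1, (4|5)=+1; (−1)^{5·3·2}·(-1)^3·(+1)^5 = -1.
v=3: a=3^10·(≡2), b=3^7·(≡2) mod 3; (2|3)=-1, (2|3)=-1; (−1)^{10·7·1}·(-1)^7·(-1)^10 = -1.
v=2: v_2(a)=-3, v_2(b)=-4; units ≡ 5, 7 (mod 8); ε·ε+αω+βω = 0·1+-3·0+-4·1 ≡ 0  ⇒  (a,b)_2 = +1.
v=13: a=13^5·(≡9), b=13^3·(≡3) mod 13; (9|13)=+1, (3|13)=+1; (−1)^{5·3·6}·(+1)^3·(+1)^5 = +1.
v=11: a=11^5·(≡6), b=11^3·(≡9) mod 11; (6|11)=-1, (9|11)=+1; (−1)^{5·3·5}·(-1)^3·(+1)^5 = +1.
|Ram(10010, -2145)| = 2, even; anisotropic at {3, 5}.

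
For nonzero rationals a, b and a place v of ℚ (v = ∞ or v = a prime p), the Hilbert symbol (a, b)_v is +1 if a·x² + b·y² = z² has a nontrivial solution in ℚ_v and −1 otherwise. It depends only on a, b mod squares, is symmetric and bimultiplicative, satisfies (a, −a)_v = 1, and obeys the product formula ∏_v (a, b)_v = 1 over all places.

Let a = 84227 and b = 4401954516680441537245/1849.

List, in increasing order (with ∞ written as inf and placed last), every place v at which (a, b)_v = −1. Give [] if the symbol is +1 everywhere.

[5, 13, 29, 31]

(a, b) ≡ (84227, 280897045) mod (ℚ^×)²; places V = {2, 5, 11, 13, 19, 23, 29, 31, 43, 47, ∞}.
(a,b)_43: α=0, u≡33; β=-2, v≡33 (mod 43); (33|43)=-1, (33|43)=-1; sign (−1)^0·-1^-2·-1^0 = +1.
(a,b)_13: α=1, u≡5; β=3, v≡3 (mod 13); (5|13)=-1, (3|13)=+1; sign (−1)^0·-1^3·+1^1 = -1.
(a,b)_29: α=0, u≡11; β=1, v≡2 (mod 29); (11|29)=-1, (2|29)=-1; sign (−1)^0·-1^1·-1^0 = -1.
(a,b)_11: α=1, u≡1; β=3, v≡7 (mod 11); (1|11)=+1, (7|11)=-1; sign (−1)^1·+1^3·-1^1 = +1.
(a,b)_∞: sgn(84227)=+, sgn(280897045)=+, so +1.
(a,b)_2: α=0, β=0; u≡3, v≡5 (mod 8); ε(u)ε(v)=1·0, αω(v)=0·1, βω(u)=0·1; sum ≡ 0  ⇒  +1.
(a,b)_5: α=0, u≡2; β=1, v≡1 (mod 5); (2|5)=-1, (1|5)=+1; sign (−1)^0·-1^1·+1^0 = -1.
(a,b)_19: α=1, u≡6; β=3, v≡14 (mod 19); (6|19)=+1, (14|19)=-1; sign (−1)^1·+1^3·-1^1 = +1.
(a,b)_47: α=0, u≡3; β=2, v≡26 (mod 47); (3|47)=+1, (26|47)=-1; sign (−1)^0·+1^2·-1^0 = +1.
(a,b)_31: α=1, u≡20; β=3, v≡2 (mod 31); (20|31)=+1, (2|31)=+1; sign (−1)^1·+1^3·+1^1 = -1.
(a,b)_23: α=0, u≡1; β=1, v≡11 (mod 23); (1|23)=+1, (11|23)=-1; sign (−1)^0·+1^1·-1^0 = +1.
|Ram(84227, 280897045)| = 4, even; anisotropic at {5, 13, 29, 31}.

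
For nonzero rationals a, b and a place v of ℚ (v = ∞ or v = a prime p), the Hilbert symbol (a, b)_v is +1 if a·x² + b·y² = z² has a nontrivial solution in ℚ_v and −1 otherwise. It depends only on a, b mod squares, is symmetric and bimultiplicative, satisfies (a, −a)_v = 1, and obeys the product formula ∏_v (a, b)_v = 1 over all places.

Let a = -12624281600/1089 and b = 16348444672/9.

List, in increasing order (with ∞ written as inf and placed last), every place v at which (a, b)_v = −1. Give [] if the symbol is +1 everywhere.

(a, b) ≡ (-629, 238) mod (ℚ^×)²; places V = {2, 3, 5, 7, 11, 17, 37, ∞}.
(a,b)_7: α=2, u≡4; β=3, v≡3 (mod 7); (4|7)=+1, (3|7)=-1; sign (−1)^0·+1^3·-1^2 = +1.
(a,b)_37: α=1, u≡2; β=2, v≡3 (mod 37); (2|37)=-1, (3|37)=+1; sign (−1)^0·-1^2·+1^1 = +1.
(a,b)_11: α=-2, u≡9; β=0, v≡6 (mod 11); (9|11)=+1, (6|11)=-1; sign (−1)^0·+1^0·-1^-2 = +1.
(a,b)_3: α=-2, u≡1; β=-2, v≡1 (mod 3); (1|3)=+1, (1|3)=+1; sign (−1)^0·+1^-2·+1^-2 = +1.
(a,b)_2: α=14, β=11; u≡3, v≡7 (mod 8); ε(u)ε(v)=1·1, αω(v)=14·0, βω(u)=11·1; sum ≡ 0  ⇒  +1.
(a,b)_∞: sgn(-629)=−, sgn(238)=+, so +1.
(a,b)_5: α=2, u≡4; β=0, v≡3 (mod 5); (4|5)=+1, (3|5)=-1; sign (−1)^0·+1^0·-1^2 = +1.
(a,b)_17: α=1, u≡12; β=1, v≡7 (mod 17); (12|17)=-1, (7|17)=-1; sign (−1)^0·-1^1·-1^1 = +1.
Every local symbol is +1, so the conic -629·x² + 238·y² = z² has ℚ_v-points for all v and hence a ℚ-point; (a, b / ℚ) ≅ M_2(ℚ).

[]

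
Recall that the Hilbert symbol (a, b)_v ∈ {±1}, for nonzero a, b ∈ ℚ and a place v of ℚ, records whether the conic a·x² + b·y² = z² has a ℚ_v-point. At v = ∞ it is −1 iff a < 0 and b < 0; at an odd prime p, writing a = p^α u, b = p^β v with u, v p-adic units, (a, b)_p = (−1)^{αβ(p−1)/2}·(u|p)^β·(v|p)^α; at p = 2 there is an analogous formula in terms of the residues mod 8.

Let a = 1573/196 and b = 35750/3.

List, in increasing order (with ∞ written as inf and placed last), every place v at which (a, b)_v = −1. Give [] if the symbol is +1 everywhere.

[2, 5, 11, 13]

Mod squares: a ≡ 13, b ≡ 4290. Check v ∈ {∞, 2, 3, 5, 7, 11, 13}.
v=13: a=13^1·(≡4), b=13^1·(≡11) mod 13; (4|13)=+1, (11|13)=-1; (−1)^{1·1·6}·(+1)^1·(-1)^1 = -1.
v=∞: 13 > 0 and 4290 > 0  ⇒  (a,b)_∞ = +1.
v=11: a=11^2·(≡10), b=11^1·(≡9) mod 11; (10|11)=-1, (9|11)=+1; (−1)^{2·1·5}·(-1)^1·(+1)^2 = -1.
v=7: a=7^-2·(≡3), b=7^0·(≡5) mod 7; (3|7)=-1, (5|7)=-1; (−1)^{-2·0·3}·(-1)^0·(-1)^-2 = +1.
v=2: v_2(a)=-2, v_2(b)=1; units ≡ 5, 1 (mod 8); ε·ε+αω+βω = 0·0+-2·0+1·1 ≡ 1  ⇒  (a,b)_2 = -1.
v=3: a=3^0·(≡1), b=3^-1·(≡2) mod 3; (1|3)=+1, (2|3)=-1; (−1)^{0·-1·1}·(+1)^-1·(-1)^0 = +1.
v=5: a=5^0·(≡3), b=5^3·(≡2) mod 5; (3|5)=-1, (2|5)=-1; (−1)^{0·3·2}·(-1)^3·(-1)^0 = -1.
|Ram(13, 4290)| = 4, even; anisotropic at {2, 5, 11, 13}.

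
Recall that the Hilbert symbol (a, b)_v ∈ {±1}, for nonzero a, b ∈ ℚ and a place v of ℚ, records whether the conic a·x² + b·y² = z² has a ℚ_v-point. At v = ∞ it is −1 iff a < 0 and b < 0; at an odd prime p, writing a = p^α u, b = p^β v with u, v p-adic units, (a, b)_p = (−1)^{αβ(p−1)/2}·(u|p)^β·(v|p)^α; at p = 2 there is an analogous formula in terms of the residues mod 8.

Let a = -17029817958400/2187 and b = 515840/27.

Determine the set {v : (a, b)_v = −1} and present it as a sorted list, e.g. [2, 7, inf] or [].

[3, 5]

(a, b) ≡ (-3, 6045) mod (ℚ^×)²; places V = {2, 3, 5, 13, 31, ∞}.
(a,b)_5: α=2, u≡2; β=1, v≡4 (mod 5); (2|5)=-1, (4|5)=+1; sign (−1)^0·-1^1·+1^2 = -1.
(a,b)_∞: sgn(-3)=−, sgn(6045)=+, so +1.
(a,b)_31: α=2, u≡7; β=1, v≡25 (mod 31); (7|31)=+1, (25|31)=+1; sign (−1)^0·+1^1·+1^2 = +1.
(a,b)_2: α=22, β=8; u≡5, v≡5 (mod 8); ε(u)ε(v)=0·0, αω(v)=22·1, βω(u)=8·1; sum ≡ 0  ⇒  +1.
(a,b)_3: α=-7, u≡2; β=-3, v≡2 (mod 3); (2|3)=-1, (2|3)=-1; sign (−1)^1·-1^-3·-1^-7 = -1.
(a,b)_13: α=2, u≡1; β=1, v≡4 (mod 13); (1|13)=+1, (4|13)=+1; sign (−1)^0·+1^1·+1^2 = +1.
Ram(-3, 6045) = {3, 5}; no ℚ_3-point on the conic.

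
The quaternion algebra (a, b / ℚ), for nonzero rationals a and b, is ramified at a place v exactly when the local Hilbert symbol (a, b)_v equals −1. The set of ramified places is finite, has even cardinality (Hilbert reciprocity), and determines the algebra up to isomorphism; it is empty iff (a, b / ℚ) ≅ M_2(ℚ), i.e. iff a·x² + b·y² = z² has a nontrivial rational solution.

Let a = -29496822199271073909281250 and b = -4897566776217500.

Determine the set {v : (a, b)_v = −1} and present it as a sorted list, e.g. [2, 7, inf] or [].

[7, 11, 19, 37, 43, inf]

(a, b) ≡ (-73186, -1463) mod (ℚ^×)²; places V = {2, 3, 5, 7, 11, 19, 23, 37, 43, ∞}.
(a,b)_23: α=3, u≡15; β=2, v≡4 (mod 23); (15|23)=-1, (4|23)=+1; sign (−1)^0·-1^2·+1^3 = +1.
(a,b)_11: α=2, u≡7; β=1, v≡7 (mod 11); (7|11)=-1, (7|11)=-1; sign (−1)^0·-1^1·-1^2 = -1.
(a,b)_3: α=2, u≡2; β=0, v≡1 (mod 3); (2|3)=-1, (1|3)=+1; sign (−1)^0·-1^0·+1^2 = +1.
(a,b)_37: α=3, u≡20; β=2, v≡32 (mod 37); (20|37)=-1, (32|37)=-1; sign (−1)^0·-1^2·-1^3 = -1.
(a,b)_5: α=6, u≡1; β=4, v≡2 (mod 5); (1|5)=+1, (2|5)=-1; sign (−1)^0·+1^4·-1^6 = +1.
(a,b)_43: α=3, u≡26; β=2, v≡30 (mod 43); (26|43)=-1, (30|43)=-1; sign (−1)^0·-1^2·-1^3 = -1.
(a,b)_2: α=1, β=2; u≡7, v≡1 (mod 8); ε(u)ε(v)=1·0, αω(v)=1·0, βω(u)=2·0; sum ≡ 0  ⇒  +1.
(a,b)_19: α=2, u≡12; β=1, v≡8 (mod 19); (12|19)=-1, (8|19)=-1; sign (−1)^0·-1^1·-1^2 = -1.
(a,b)_7: α=2, u≡3; β=1, v≡2 (mod 7); (3|7)=-1, (2|7)=+1; sign (−1)^0·-1^1·+1^2 = -1.
(a,b)_∞: sgn(-73186)=−, sgn(-1463)=−, so -1.
|Ram(-73186, -1463)| = 6, even; anisotropic at {7, 11, 19, 37, 43, ∞}.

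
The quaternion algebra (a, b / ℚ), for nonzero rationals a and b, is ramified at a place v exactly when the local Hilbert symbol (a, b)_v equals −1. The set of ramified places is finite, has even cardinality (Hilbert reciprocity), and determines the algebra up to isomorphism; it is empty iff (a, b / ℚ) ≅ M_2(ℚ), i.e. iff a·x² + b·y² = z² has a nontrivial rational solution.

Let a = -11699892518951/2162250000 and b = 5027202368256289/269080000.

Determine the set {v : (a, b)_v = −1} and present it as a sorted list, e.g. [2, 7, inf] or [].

Mod squares: a ≡ -57239, b ≡ 7. Check v ∈ {∞, 2, 3, 5, 7, 13, 17, 23, 29, 31, 37}.
v=31: a=31^-2·(≡20), b=31^-2·(≡4) mod 31; (20|31)=+1, (4|31)=+1; (−1)^{-2·-2·15}·(+1)^-2·(+1)^-2 = +1.
v=5: a=5^-6·(≡1), b=5^-4·(≡3) mod 5; (1|5)=+1, (3|5)=-1; (−1)^{-6·-4·2}·(+1)^-4·(-1)^-6 = +1.
v=∞: -57239 < 0 and 7 > 0  ⇒  (a,b)_∞ = +1.
v=3: a=3^-2·(≡1), b=3^0·(≡1) mod 3; (1|3)=+1, (1|3)=+1; (−1)^{-2·0·1}·(+1)^0·(+1)^-2 = +1.
v=13: a=13^1·(≡10), b=13^4·(≡7) mod 13; (10|13)=+1, (7|13)=-1; (−1)^{1·4·6}·(+1)^4·(-1)^1 = -1.
v=7: a=7^1·(≡5), b=7^-1·(≡1) mod 7; (5|7)=-1, (1|7)=+1; (−1)^{1·-1·3}·(-1)^-1·(+1)^1 = +1.
v=17: a=17^3·(≡9), b=17^2·(≡5) mod 17; (9|17)=+1, (5|17)=-1; (−1)^{3·2·8}·(+1)^2·(-1)^3 = -1.
v=23: a=23^0·(≡18), b=23^2·(≡21) mod 23; (18|23)=+1, (21|23)=-1; (−1)^{0·2·11}·(+1)^2·(-1)^0 = +1.
v=29: a=29^4·(≡13), b=29^2·(≡20) mod 29; (13|29)=+1, (20|29)=+1; (−1)^{4·2·14}·(+1)^2·(+1)^4 = +1.
v=37: a=37^1·(≡3), b=37^2·(≡36) mod 37; (3|37)=+1, (36|37)=+1; (−1)^{1·2·18}·(+1)^2·(+1)^1 = +1.
v=2: v_2(a)=-4, v_2(b)=-6; units ≡ 1, 7 (mod 8); ε·ε+αω+βω = 0·1+-4·0+-6·0 ≡ 0  ⇒  (a,b)_2 = +1.
|Ram(-57239, 7)| = 2, even; anisotropic at {13, 17}.

[13, 17]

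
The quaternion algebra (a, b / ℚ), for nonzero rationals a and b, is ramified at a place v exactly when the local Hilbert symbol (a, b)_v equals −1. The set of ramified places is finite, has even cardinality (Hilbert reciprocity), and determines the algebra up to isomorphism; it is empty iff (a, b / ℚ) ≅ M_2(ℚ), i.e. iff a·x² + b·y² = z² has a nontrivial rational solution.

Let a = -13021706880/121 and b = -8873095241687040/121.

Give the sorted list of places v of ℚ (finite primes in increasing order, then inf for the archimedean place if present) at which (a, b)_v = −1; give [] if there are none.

(a, b) ≡ (-2730, -390) mod (ℚ^×)²; places V = {2, 3, 5, 7, 11, 13, ∞}.
(a,b)_∞: sgn(-2730)=−, sgn(-390)=−, so -1.
(a,b)_11: α=-2, u≡5; β=-2, v≡10 (mod 11); (5|11)=+1, (10|11)=-1; sign (−1)^0·+1^-2·-1^-2 = +1.
(a,b)_2: α=7, β=13; u≡3, v≡5 (mod 8); ε(u)ε(v)=1·0, αω(v)=7·1, βω(u)=13·1; sum ≡ 0  ⇒  +1.
(a,b)_7: α=3, u≡2; β=4, v≡4 (mod 7); (2|7)=+1, (4|7)=+1; sign (−1)^0·+1^4·+1^3 = +1.
(a,b)_3: α=3, u≡2; β=5, v≡2 (mod 3); (2|3)=-1, (2|3)=-1; sign (−1)^1·-1^5·-1^3 = -1.
(a,b)_5: α=1, u≡4; β=1, v≡2 (mod 5); (4|5)=+1, (2|5)=-1; sign (−1)^0·+1^1·-1^1 = -1.
(a,b)_13: α=3, u≡6; β=5, v≡12 (mod 13); (6|13)=-1, (12|13)=+1; sign (−1)^0·-1^5·+1^3 = -1.
Ram(-2730, -390) = {3, 5, 13, ∞}; no ℚ_3-point on the conic.

[3, 5, 13, inf]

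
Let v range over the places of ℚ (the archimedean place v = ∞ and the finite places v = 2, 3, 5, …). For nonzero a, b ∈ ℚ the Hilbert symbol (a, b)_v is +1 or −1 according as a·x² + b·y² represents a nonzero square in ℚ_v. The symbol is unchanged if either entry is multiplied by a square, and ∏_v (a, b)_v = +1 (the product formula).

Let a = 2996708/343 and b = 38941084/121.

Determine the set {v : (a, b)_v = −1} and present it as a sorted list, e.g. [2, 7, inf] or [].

(a, b) ≡ (31031, 198679) mod (ℚ^×)²; places V = {2, 7, 11, 13, 17, 29, 31, ∞}.
(a,b)_17: α=0, u≡11; β=1, v≡2 (mod 17); (11|17)=-1, (2|17)=+1; sign (−1)^0·-1^1·+1^0 = -1.
(a,b)_29: α=0, u≡13; β=1, v≡25 (mod 29); (13|29)=+1, (25|29)=+1; sign (−1)^0·+1^1·+1^0 = +1.
(a,b)_31: α=1, u≡5; β=1, v≡6 (mod 31); (5|31)=+1, (6|31)=-1; sign (−1)^1·+1^1·-1^1 = +1.
(a,b)_13: α=3, u≡5; β=1, v≡2 (mod 13); (5|13)=-1, (2|13)=-1; sign (−1)^0·-1^1·-1^3 = +1.
(a,b)_7: α=-3, u≡1; β=2, v≡3 (mod 7); (1|7)=+1, (3|7)=-1; sign (−1)^0·+1^2·-1^-3 = -1.
(a,b)_∞: sgn(31031)=+, sgn(198679)=+, so +1.
(a,b)_11: α=1, u≡1; β=-2, v≡6 (mod 11); (1|11)=+1, (6|11)=-1; sign (−1)^0·+1^-2·-1^1 = -1.
(a,b)_2: α=2, β=2; u≡7, v≡7 (mod 8); ε(u)ε(v)=1·1, αω(v)=2·0, βω(u)=2·0; sum ≡ 1  ⇒  -1.
|Ram(31031, 198679)| = 4, even; anisotropic at {2, 7, 11, 17}.

[2, 7, 11, 17]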